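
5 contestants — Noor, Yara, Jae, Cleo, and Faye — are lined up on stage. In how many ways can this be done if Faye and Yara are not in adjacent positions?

There are 5! = 120 arrangements in all. If Faye and Yara are adjacent, merging them into one block gives 2·(4)! = 48 arrangements.
So 120 − 48 = 72 arrangements keep them apart.

72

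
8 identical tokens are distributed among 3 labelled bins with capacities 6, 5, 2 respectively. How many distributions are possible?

Without the upper bounds there are C(10,2) = 45 ways to split 8 among 3 bins.
Subtract solutions that violate a single cap (substitute x_i' = x_i − (cap_i+1)): x_1 ≥ 7 gives C(3,2) = 3; x_2 ≥ 6 gives C(4,2) = 6; x_3 ≥ 3 gives C(7,2) = 21. Together 30.
No two caps can be exceeded simultaneously, so the pair terms are all 0.
By inclusion–exclusion the count is 45 − 30 + 0 = 15.

15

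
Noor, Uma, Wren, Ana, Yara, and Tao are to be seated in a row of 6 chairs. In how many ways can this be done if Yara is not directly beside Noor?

Of the 6! = 720 arrangements, those with Yara and Noor adjacent number 2 × 5! = 240 (treat the pair as a block with 2 internal orders).
So 720 − 240 = 480 arrangements keep them apart.

480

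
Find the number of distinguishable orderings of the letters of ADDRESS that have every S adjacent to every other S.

360

Treat the 2 copies of S as a single block. The multiset to arrange is then {SS, A, D, D, E, R}, 6 items in all.
That gives (6)!/(2!) = 360 arrangements.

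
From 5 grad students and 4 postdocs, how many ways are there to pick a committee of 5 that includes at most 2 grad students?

45

Split by how many grad students are chosen (0 through 2).
Sum: C(5,0)·C(4,5) + C(5,1)·C(4,4) + C(5,2)·C(4,3) = 0 + 5 + 40 = 45.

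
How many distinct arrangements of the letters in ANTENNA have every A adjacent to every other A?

120

Treat the 2 copies of A as a single block. The multiset to arrange is then {AA, E, N, N, N, T}, 6 items in all.
That gives (6)!/(3!) = 120 arrangements.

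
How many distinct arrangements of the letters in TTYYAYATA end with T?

With the last slot taken by T, it remains to arrange the other 8 letters (TYYAYATA).
Those 8 letters have A appearing 3 times, T appearing twice, and Y appearing 3 times, giving (8)!/(3!·3!·2!) = 560.

560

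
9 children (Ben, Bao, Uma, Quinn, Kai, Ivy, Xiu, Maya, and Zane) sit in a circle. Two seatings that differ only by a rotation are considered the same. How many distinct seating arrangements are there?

Around a circle, 9 distinct people have 9!/9 = (8)! = 40320 rotationally distinct seatings.

40320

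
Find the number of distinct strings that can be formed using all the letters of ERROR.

The 5 letters of ERROR have repeats: R appearing 3 times.
The number of distinct arrangements is 5!/(3!) = 120/6 = 20.

20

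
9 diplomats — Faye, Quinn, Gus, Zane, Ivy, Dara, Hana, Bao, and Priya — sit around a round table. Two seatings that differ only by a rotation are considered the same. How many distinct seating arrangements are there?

Around a circle, 9 distinct people have 9!/9 = (8)! = 40320 rotationally distinct seatings.

40320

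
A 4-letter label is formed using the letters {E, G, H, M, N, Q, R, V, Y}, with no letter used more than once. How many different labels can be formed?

3024

This is a permutation of 4 out of 9: P(9,4) = 9!/5!.
9 × 8 × 7 × 6 = 3024.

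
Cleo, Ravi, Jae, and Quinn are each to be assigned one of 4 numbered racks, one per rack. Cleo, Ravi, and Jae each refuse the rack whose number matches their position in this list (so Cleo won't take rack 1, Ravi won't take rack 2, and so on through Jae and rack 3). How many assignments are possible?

11

Let Aᵢ (for i ∈ {1, 2, 3}) be the placements that put person i in their forbidden rack. Any j of these fix j positions, leaving (4−j)! ways to fill the rest, and there are C(3,j) ways to pick which j.
By inclusion–exclusion, the number of valid placements is Σ_{j=0}^{3} (−1)^j C(3,j)·(4−j)!.
Computing: 24 − 18 + 6 − 1 = 11.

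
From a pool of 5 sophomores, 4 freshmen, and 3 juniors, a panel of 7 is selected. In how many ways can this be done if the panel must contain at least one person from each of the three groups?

747

Unrestricted: C(12,7) = 792 ways to pick any 7 of the 12.
Subtract selections that omit an entire group: no sophomores → C(7,7) = 1; no freshmen → C(8,7) = 8; no juniors → C(9,7) = 36.
Add back selections omitting two groups (i.e. drawn from a single group): C(5,7) + C(4,7) + C(3,7) = 0.
By inclusion–exclusion: 792 − 45 + 0 = 747.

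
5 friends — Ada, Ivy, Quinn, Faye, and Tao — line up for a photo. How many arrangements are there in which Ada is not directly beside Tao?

72

There are 5! = 120 arrangements in all. If Ada and Tao are adjacent, merging them into one block gives 2·(4)! = 48 arrangements.
So 120 − 48 = 72 arrangements keep them apart.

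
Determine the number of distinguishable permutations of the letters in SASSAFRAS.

The 9 letters of SASSAFRAS have repeats: A appearing 3 times and S appearing 4 times.
So there are 9! / (4!·3!) = 2520 distinguishable arrangements.

2520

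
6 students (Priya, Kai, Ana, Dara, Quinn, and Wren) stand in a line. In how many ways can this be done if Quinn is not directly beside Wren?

There are 6! = 720 arrangements in all. If Quinn and Wren are adjacent, merging them into one block gives 2·(5)! = 240 arrangements.
So 720 − 240 = 480 arrangements keep them apart.

480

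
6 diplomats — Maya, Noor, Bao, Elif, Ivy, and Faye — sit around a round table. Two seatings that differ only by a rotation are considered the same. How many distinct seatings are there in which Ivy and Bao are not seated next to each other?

72

All circular seatings of 6 people number (5)! = 120.
Seatings with Ivy beside Bao: treat them as a block with 2 internal orders, giving 2 × (4)! = 48.
Subtracting, 120 − 48 = 72.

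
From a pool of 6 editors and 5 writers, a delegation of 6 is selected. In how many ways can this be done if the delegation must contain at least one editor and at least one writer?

Total 6-person selections from all 11: C(11,6) = 462.
Subtract selections that omit an entire group: no editors → C(5,6) = 0; no writers → C(6,6) = 1.
Both groups omitted at once is impossible, so 462 − 1 = 461.

461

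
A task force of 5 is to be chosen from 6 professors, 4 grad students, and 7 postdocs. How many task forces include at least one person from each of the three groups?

4214

Total 5-person selections from all 17: C(17,5) = 6188.
Subtract selections that omit an entire group: no professors → C(11,5) = 462; no grad students → C(13,5) = 1287; no postdocs → C(10,5) = 252.
Add back selections omitting two groups (i.e. drawn from a single group): C(6,5) + C(4,5) + C(7,5) = 27.
By inclusion–exclusion: 6188 − 2001 + 27 = 4214.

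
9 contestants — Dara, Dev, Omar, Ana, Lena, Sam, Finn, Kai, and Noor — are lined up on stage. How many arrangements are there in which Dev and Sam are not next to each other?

282240

There are 9! = 362880 arrangements in all. If Dev and Sam are adjacent, merging them into one block gives 2·(8)! = 80640 arrangements.
Complementary counting: 362880 − 80640 = 282240.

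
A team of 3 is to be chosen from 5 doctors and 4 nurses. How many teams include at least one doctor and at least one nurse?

70

Unrestricted: C(9,3) = 84 ways to pick any 3 of the 9.
Subtract selections that omit an entire group: no doctors → C(4,3) = 4; no nurses → C(5,3) = 10.
Both groups omitted at once is impossible, so 84 − 14 = 70.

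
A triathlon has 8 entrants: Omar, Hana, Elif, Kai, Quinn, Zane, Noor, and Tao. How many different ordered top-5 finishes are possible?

There are 8 choices for 1st place, 7 for 2nd, and so on down to 4 for position 5.
That gives 8 × 7 × 6 × 5 × 4 = 6720.

6720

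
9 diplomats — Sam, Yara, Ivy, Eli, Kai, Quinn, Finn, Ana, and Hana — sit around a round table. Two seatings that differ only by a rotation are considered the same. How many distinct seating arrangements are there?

Fix one person's seat to break rotational symmetry; the remaining 8 people can be arranged in (8)! = 40320 ways.

40320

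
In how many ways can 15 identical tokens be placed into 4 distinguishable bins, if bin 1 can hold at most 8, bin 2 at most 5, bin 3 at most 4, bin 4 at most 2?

31

Ignoring the caps, the number of non-negative solutions to x_1+…+x_4 = 15 is C(18,3) = 816.
Subtract solutions that violate a single cap (substitute x_i' = x_i − (cap_i+1)): x_1 ≥ 9 gives C(9,3) = 84; x_2 ≥ 6 gives C(12,3) = 220; x_3 ≥ 5 gives C(13,3) = 286; x_4 ≥ 3 gives C(15,3) = 455. Together 1045.
Add back pairs where two caps are both exceeded: 1 + 4 + 20 + 35 + 84 + 120 = 264.
Subtract triples: 0 + 0 + 0 + 4 = 4.
By inclusion–exclusion the count is 816 − 1045 + 264 − 4 = 31.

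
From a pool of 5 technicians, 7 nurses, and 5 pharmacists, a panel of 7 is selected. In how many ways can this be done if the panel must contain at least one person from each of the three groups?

With no constraint there are C(17,7) = 19448 possible selections.
Subtract selections that omit an entire group: no technicians → C(12,7) = 792; no nurses → C(10,7) = 120; no pharmacists → C(12,7) = 792.
Add back selections omitting two groups (i.e. drawn from a single group): C(5,7) + C(7,7) + C(5,7) = 1.
By inclusion–exclusion: 19448 − 1704 + 1 = 17745.

17745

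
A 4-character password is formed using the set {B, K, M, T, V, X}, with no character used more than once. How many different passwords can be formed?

360

With no repetition, fill the 4 characters in order: 6 choices, then 5, down to 3.
6 × 5 × 4 × 3 = 360.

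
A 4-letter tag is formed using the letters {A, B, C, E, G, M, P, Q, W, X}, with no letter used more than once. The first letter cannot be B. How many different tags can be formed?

4536

The first letter has 10−1 = 9 choices (anything except B).
The remaining 3 letters are filled from the other 9 symbols without repetition: 9 × 8 × 7 = 504.
Total: 9 × 504 = 4536.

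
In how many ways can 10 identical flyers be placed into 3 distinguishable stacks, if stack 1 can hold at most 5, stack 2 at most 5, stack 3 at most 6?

Without the upper bounds there are C(12,2) = 66 ways to split 10 among 3 stacks.
Subtract solutions that violate a single cap (substitute x_i' = x_i − (cap_i+1)): x_1 ≥ 6 gives C(6,2) = 15; x_2 ≥ 6 gives C(6,2) = 15; x_3 ≥ 7 gives C(5,2) = 10. Together 40.
No two caps can be exceeded simultaneously, so the pair terms are all 0.
By inclusion–exclusion the count is 66 − 40 + 0 = 26.

26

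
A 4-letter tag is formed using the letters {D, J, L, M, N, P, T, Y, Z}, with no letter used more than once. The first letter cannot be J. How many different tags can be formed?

The first letter has 9−1 = 8 choices (anything except J).
The remaining 3 letters are filled from the other 8 symbols without repetition: 8 × 7 × 6 = 336.
Total: 8 × 336 = 2688.

2688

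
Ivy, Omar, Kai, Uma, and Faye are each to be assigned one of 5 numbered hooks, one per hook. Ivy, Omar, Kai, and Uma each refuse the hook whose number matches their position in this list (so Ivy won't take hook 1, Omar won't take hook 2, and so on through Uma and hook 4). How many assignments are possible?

53

Let Aᵢ (for 1 ≤ i ≤ 4) be the placements that put person i in their forbidden hook. Any j of these fix j positions, leaving (5−j)! ways to fill the rest, and there are C(4,j) ways to pick which j.
By inclusion–exclusion, the number of valid placements is Σ_{j=0}^{4} (−1)^j C(4,j)·(5−j)!.
Computing: 120 − 96 + 36 − 8 + 1 = 53.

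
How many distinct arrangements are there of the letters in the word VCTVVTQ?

The 7 letters of VCTVVTQ have repeats: T appearing twice and V appearing 3 times.
The number of distinct arrangements is 7!/(3!·2!) = 5040/12 = 420.

420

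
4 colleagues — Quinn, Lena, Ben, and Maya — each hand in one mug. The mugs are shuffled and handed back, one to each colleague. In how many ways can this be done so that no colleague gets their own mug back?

This is the derangement count D_4: permutations of 4 items with no fixed point.
By inclusion–exclusion this is Σ_{j=0}^{4} (−1)^j C(4,j)·(4−j)!.
Computing: 24 − 24 + 12 − 4 + 1 = 9.

9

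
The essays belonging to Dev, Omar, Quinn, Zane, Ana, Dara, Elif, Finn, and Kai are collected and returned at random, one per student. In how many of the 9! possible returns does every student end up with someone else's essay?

Count assignments avoiding every fixed point. For any j of the 9 students fixed to their own essay, the other 9−j can be arranged in (9−j)! ways.
By inclusion–exclusion this is Σ_{j=0}^{9} (−1)^j C(9,j)·(9−j)!.
Computing: 362880 − 362880 + 181440 − 60480 + 15120 − 3024 + 504 − 72 + 9 − 1 = 133496.

133496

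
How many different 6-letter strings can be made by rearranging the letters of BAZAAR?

120

The 6 letters of BAZAAR have repeats: A appearing 3 times.
So there are 6! / (3!) = 120 distinguishable arrangements.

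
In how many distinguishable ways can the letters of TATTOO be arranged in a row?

60

Letter multiplicities in TATTOO: A×1, O×2, T×3.
Dividing 6! = 720 by 3!·2! = 12 for the repeated letters gives 60.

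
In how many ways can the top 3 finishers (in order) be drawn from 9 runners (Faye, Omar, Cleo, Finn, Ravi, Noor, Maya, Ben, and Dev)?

This is an ordered selection of 3 from 9: P(9,3).
That gives 9 × 8 × 7 = 504.

504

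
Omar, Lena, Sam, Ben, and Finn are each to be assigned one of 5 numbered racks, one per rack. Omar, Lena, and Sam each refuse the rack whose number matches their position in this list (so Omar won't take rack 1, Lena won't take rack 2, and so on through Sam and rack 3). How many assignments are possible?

Let Aᵢ (for i ∈ {1, 2, 3}) be the placements that put person i in their forbidden rack. Any j of these fix j positions, leaving (5−j)! ways to fill the rest, and there are C(3,j) ways to pick which j.
By inclusion–exclusion, the number of valid placements is Σ_{j=0}^{3} (−1)^j C(3,j)·(5−j)!.
Computing: 120 − 72 + 18 − 2 = 64.

64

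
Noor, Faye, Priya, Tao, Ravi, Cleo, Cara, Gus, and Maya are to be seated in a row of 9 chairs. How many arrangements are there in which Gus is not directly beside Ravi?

282240

Of the 9! = 362880 arrangements, those with Gus and Ravi adjacent number 2 × 8! = 80640 (treat the pair as a block with 2 internal orders).
So 362880 − 80640 = 282240 arrangements keep them apart.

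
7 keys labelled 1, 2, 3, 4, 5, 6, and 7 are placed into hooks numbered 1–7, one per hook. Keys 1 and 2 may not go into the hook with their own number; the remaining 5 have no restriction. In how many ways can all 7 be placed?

3720

Let Aᵢ (for i ∈ {1, 2}) be the placements that put key i in its forbidden hook. Any j of these fix j positions, leaving (7−j)! ways to fill the rest, and there are C(2,j) ways to pick which j.
By inclusion–exclusion, the number of valid placements is Σ_{j=0}^{2} (−1)^j C(2,j)·(7−j)!.
Computing: 5040 − 1440 + 120 = 3720.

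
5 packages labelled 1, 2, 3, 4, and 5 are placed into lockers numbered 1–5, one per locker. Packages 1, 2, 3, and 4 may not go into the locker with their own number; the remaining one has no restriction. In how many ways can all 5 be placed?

Let Aᵢ (for 1 ≤ i ≤ 4) be the placements that put package i in its forbidden locker. Any j of these fix j positions, leaving (5−j)! ways to fill the rest, and there are C(4,j) ways to pick which j.
By inclusion–exclusion, the number of valid placements is Σ_{j=0}^{4} (−1)^j C(4,j)·(5−j)!.
Computing: 120 − 96 + 36 − 8 + 1 = 53.

53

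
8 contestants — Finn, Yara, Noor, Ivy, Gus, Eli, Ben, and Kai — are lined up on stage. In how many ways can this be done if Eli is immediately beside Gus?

10080

Place the 6 others and the Eli-Gus pair as 7 objects in a line; the pair has 2 internal arrangements.
So the count is 2·(7)! = 10080.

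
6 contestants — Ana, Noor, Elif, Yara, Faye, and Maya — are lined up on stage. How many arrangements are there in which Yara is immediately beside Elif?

Treat {Yara, Elif} as a single unit. There are 5 units to order, and the pair itself can be ordered 2 ways.
So the count is 2·(5)! = 240.

240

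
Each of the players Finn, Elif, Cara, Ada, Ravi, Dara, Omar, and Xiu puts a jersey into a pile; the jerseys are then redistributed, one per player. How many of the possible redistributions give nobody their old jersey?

14833

Let Aᵢ be the assignments in which player i gets their old jersey. We want the size of the complement of A₁∪…∪A_8.
By inclusion–exclusion this is Σ_{j=0}^{8} (−1)^j C(8,j)·(8−j)!.
Computing: 40320 − 40320 + 20160 − 6720 + 1680 − 336 + 56 − 8 + 1 = 14833.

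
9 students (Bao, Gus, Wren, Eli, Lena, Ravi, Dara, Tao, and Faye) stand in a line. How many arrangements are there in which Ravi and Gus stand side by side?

80640

Glue Ravi and Gus into one block (2 internal orders), leaving 8 units to arrange in a row.
That gives 2 × 8! = 2 × 40320 = 80640.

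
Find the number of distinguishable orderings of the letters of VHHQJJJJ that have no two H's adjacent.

630

There are 8!/(4!·2!) = 840 arrangements of VHHQJJJJ in total.
Arrangements with the H's together: treat HH as one letter, giving (7)!/(4!) = 210.
Hence 840 − 210 = 630.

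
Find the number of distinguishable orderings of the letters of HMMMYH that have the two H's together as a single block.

Treat the 2 copies of H as a single block. The multiset to arrange is then {HH, M, M, M, Y}, 5 items in all.
That gives (5)!/(3!) = 20 arrangements.

20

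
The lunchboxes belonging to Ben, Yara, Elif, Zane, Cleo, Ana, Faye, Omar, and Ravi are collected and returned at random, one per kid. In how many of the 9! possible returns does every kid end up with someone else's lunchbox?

Let Aᵢ be the assignments in which kid i gets their own lunchbox. We want the size of the complement of A₁∪…∪A_9.
By inclusion–exclusion this is Σ_{j=0}^{9} (−1)^j C(9,j)·(9−j)!.
Computing: 362880 − 362880 + 181440 − 60480 + 15120 − 3024 + 504 − 72 + 9 − 1 = 133496.

133496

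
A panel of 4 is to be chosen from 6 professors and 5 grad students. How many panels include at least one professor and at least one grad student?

310

Unrestricted: C(11,4) = 330 ways to pick any 4 of the 11.
Selections missing a whole group: no professors → C(5,4) = 5; no grad students → C(6,4) = 15.
Both groups omitted at once is impossible, so 330 − 20 = 310.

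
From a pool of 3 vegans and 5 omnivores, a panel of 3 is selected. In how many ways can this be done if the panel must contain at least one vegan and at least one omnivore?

Unrestricted: C(8,3) = 56 ways to pick any 3 of the 8.
Subtract selections that omit an entire group: no vegans → C(5,3) = 10; no omnivores → C(3,3) = 1.
Both groups omitted at once is impossible, so 56 − 11 = 45.

45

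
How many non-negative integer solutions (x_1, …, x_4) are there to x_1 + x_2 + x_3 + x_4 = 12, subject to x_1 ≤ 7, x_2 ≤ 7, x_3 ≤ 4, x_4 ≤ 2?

88

Without the upper bounds there are C(15,3) = 455 ways to split 12 among 4 variables.
Subtract solutions that violate a single cap (substitute x_i' = x_i − (cap_i+1)): x_1 ≥ 8 gives C(7,3) = 35; x_2 ≥ 8 gives C(7,3) = 35; x_3 ≥ 5 gives C(10,3) = 120; x_4 ≥ 3 gives C(12,3) = 220. Together 410.
Add back pairs where two caps are both exceeded: 0 + 0 + 4 + 0 + 4 + 35 = 43.
By inclusion–exclusion the count is 455 − 410 + 43 = 88.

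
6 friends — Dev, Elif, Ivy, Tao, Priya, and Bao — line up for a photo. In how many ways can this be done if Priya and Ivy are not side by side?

480

Of the 6! = 720 arrangements, those with Priya and Ivy adjacent number 2 × 5! = 240 (treat the pair as a block with 2 internal orders).
Complementary counting: 720 − 240 = 480.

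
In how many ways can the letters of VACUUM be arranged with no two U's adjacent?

240

There are 6!/(2!) = 360 arrangements of VACUUM in total.
If the two U's are adjacent, glue them into one block, leaving 5 items to arrange: (5)! = 120 ways.
Subtracting, 360 − 120 = 240 arrangements keep the U's apart.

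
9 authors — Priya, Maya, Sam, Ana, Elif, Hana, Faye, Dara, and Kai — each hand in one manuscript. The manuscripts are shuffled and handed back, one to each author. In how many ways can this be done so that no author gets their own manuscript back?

Let Aᵢ be the assignments in which author i gets their own manuscript. We want the size of the complement of A₁∪…∪A_9.
By inclusion–exclusion this is Σ_{j=0}^{9} (−1)^j C(9,j)·(9−j)!.
Computing: 362880 − 362880 + 181440 − 60480 + 15120 − 3024 + 504 − 72 + 9 − 1 = 133496.

133496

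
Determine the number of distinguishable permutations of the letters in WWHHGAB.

1260

Letter multiplicities in WWHHGAB: A×1, B×1, G×1, H×2, W×2.
The number of distinct arrangements is 7!/(2!·2!) = 5040/4 = 1260.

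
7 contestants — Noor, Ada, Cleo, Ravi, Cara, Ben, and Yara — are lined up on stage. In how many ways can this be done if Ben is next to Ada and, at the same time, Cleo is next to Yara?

Treat {Ben,Ada} as one block (2 orders) and {Cleo,Yara} as another (2 orders).
That leaves 5 units to arrange: 2 × 2 × 5! = 4 × 120 = 480.

480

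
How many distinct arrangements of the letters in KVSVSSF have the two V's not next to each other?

300

There are 7!/(3!·2!) = 420 arrangements of KVSVSSF in total.
Arrangements with the V's together: treat VV as one letter, giving (6)!/(3!) = 120.
Hence 420 − 120 = 300.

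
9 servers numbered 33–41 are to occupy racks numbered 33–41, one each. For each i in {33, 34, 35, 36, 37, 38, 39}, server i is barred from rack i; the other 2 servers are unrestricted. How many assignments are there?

165016

Let Aᵢ (for 33 ≤ i ≤ 39) be the placements that put server i in its forbidden rack. Any j of these fix j positions, leaving (9−j)! ways to fill the rest, and there are C(7,j) ways to pick which j.
By inclusion–exclusion, the number of valid placements is Σ_{j=0}^{7} (−1)^j C(7,j)·(9−j)!.
Computing: 362880 − 282240 + 105840 − 25200 + 4200 − 504 + 42 − 2 = 165016.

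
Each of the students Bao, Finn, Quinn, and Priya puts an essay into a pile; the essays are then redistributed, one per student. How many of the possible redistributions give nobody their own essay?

9

Count assignments avoiding every fixed point. For any j of the 4 students fixed to their own essay, the other 4−j can be arranged in (4−j)! ways.
By inclusion–exclusion this is Σ_{j=0}^{4} (−1)^j C(4,j)·(4−j)!.
Computing: 24 − 24 + 12 − 4 + 1 = 9.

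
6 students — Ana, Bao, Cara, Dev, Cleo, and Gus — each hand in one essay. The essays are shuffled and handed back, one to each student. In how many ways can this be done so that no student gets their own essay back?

265

Count assignments avoiding every fixed point. For any j of the 6 students fixed to their own essay, the other 6−j can be arranged in (6−j)! ways.
By inclusion–exclusion this is Σ_{j=0}^{6} (−1)^j C(6,j)·(6−j)!.
Computing: 720 − 720 + 360 − 120 + 30 − 6 + 1 = 265.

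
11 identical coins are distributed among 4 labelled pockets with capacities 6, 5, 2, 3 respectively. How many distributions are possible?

42

Ignoring the caps, the number of non-negative solutions to x_1+…+x_4 = 11 is C(14,3) = 364.
Subtract solutions that violate a single cap (substitute x_i' = x_i − (cap_i+1)): x_1 ≥ 7 gives C(7,3) = 35; x_2 ≥ 6 gives C(8,3) = 56; x_3 ≥ 3 gives C(11,3) = 165; x_4 ≥ 4 gives C(10,3) = 120. Together 376.
Add back pairs where two caps are both exceeded: 0 + 4 + 1 + 10 + 4 + 35 = 54.
By inclusion–exclusion the count is 364 − 376 + 54 = 42.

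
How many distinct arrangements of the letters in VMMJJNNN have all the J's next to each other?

Treat the 2 copies of J as a single block. The multiset to arrange is then {JJ, M, M, N, N, N, V}, 7 items in all.
That gives (7)!/(3!·2!) = 420 arrangements.

420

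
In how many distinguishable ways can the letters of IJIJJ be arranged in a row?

The 5 letters of IJIJJ have repeats: I appearing twice and J appearing 3 times.
Dividing 5! = 120 by 3!·2! = 12 for the repeated letters gives 10.

10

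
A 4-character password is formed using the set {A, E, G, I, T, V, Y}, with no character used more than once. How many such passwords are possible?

840

This is a permutation of 4 out of 7: P(7,4) = 7!/3!.
7 × 6 × 5 × 4 = 840.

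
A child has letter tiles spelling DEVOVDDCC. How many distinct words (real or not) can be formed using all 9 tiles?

DEVOVDDCC has 9 letters with C appearing twice, D appearing 3 times, and V appearing twice.
The number of distinct arrangements is 9!/(3!·2!·2!) = 362880/24 = 15120.

15120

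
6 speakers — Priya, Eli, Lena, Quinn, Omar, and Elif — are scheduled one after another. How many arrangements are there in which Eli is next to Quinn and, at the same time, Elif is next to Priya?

96

Treat {Eli,Quinn} as one block (2 orders) and {Elif,Priya} as another (2 orders).
That leaves 4 units to arrange: 2 × 2 × 4! = 4 × 24 = 96.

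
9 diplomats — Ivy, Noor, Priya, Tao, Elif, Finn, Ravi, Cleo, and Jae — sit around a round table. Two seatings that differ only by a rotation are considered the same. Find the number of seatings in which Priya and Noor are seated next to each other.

Glue Priya and Noor into a block (2 internal orders). Seating 8 units around a circle gives (7)! arrangements.
So 2 × (7)! = 2 × 5040 = 10080.

10080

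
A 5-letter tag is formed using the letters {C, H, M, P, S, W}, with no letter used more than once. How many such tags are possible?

720

With no repetition, fill the 5 letters in order: 6 choices, then 5, down to 2.
That product is 6 × 5 × 4 × 3 × 2 = 720.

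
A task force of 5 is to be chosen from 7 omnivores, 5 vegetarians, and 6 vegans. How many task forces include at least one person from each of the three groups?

6055

Unrestricted: C(18,5) = 8568 ways to pick any 5 of the 18.
Selections missing a whole group: no omnivores → C(11,5) = 462; no vegetarians → C(13,5) = 1287; no vegans → C(12,5) = 792.
Add back selections omitting two groups (i.e. drawn from a single group): C(7,5) + C(5,5) + C(6,5) = 28.
By inclusion–exclusion: 8568 − 2541 + 28 = 6055.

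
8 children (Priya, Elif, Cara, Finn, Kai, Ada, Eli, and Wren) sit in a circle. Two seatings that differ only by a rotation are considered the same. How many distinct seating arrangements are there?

5040

Around a circle, 8 distinct people have 8!/8 = (7)! = 5040 rotationally distinct seatings.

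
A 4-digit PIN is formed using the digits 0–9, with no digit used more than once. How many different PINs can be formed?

5040

This is a permutation of 4 out of 10: P(10,4) = 10!/6!.
That product is 10 × 9 × 8 × 7 = 5040.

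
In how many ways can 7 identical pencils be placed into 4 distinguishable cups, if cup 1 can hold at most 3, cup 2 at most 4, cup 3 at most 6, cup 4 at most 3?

69

By stars and bars, unrestricted non-negative solutions to x_1+…+x_4 = 7 number C(7+3,3) = 120.
Subtract solutions that violate a single cap (substitute x_i' = x_i − (cap_i+1)): x_1 ≥ 4 gives C(6,3) = 20; x_2 ≥ 5 gives C(5,3) = 10; x_3 ≥ 7 gives C(3,3) = 1; x_4 ≥ 4 gives C(6,3) = 20. Together 51.
No two caps can be exceeded simultaneously, so the pair terms are all 0.
By inclusion–exclusion the count is 120 − 51 + 0 = 69.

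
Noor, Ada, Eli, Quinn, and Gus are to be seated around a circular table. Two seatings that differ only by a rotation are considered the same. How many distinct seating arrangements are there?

Around a circle, 5 distinct people have 5!/5 = (4)! = 24 rotationally distinct seatings.

24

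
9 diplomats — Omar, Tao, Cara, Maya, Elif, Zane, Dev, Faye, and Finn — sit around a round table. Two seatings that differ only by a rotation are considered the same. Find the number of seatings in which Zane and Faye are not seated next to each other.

30240

All circular seatings of 9 people number (8)! = 40320.
Those with Zane next to Faye: fuse the pair into one unit and seat 8 units around a circle — 2·(7)! = 10080.
Subtracting, 40320 − 10080 = 30240.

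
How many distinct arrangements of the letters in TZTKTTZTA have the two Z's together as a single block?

336

Treat the 2 copies of Z as a single block. The multiset to arrange is then {ZZ, A, K, T, T, T, T, T}, 8 items in all.
That gives (8)!/(5!) = 336 arrangements.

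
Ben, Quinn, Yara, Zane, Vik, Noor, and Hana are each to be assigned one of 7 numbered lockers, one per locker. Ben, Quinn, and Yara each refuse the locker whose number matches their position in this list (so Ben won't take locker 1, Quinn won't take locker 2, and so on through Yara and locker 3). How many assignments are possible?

3216

Let Aᵢ (for i ∈ {1, 2, 3}) be the placements that put person i in their forbidden locker. Any j of these fix j positions, leaving (7−j)! ways to fill the rest, and there are C(3,j) ways to pick which j.
By inclusion–exclusion, the number of valid placements is Σ_{j=0}^{3} (−1)^j C(3,j)·(7−j)!.
Computing: 5040 − 2160 + 360 − 24 = 3216.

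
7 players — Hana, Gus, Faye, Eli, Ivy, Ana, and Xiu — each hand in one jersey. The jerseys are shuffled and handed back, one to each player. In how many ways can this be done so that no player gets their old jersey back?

1854

This is the derangement count D_7: permutations of 7 items with no fixed point.
By inclusion–exclusion this is Σ_{j=0}^{7} (−1)^j C(7,j)·(7−j)!.
Computing: 5040 − 5040 + 2520 − 840 + 210 − 42 + 7 − 1 = 1854.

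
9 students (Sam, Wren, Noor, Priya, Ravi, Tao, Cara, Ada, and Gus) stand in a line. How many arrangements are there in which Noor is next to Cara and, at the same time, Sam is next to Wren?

20160

Treat {Noor,Cara} as one block (2 orders) and {Sam,Wren} as another (2 orders).
That leaves 7 units to arrange: 2 × 2 × 7! = 4 × 5040 = 20160.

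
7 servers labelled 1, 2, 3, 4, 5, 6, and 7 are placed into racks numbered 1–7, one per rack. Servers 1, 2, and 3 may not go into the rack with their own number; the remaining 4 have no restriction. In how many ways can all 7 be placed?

3216

Let Aᵢ (for i ∈ {1, 2, 3}) be the placements that put server i in its forbidden rack. Any j of these fix j positions, leaving (7−j)! ways to fill the rest, and there are C(3,j) ways to pick which j.
By inclusion–exclusion, the number of valid placements is Σ_{j=0}^{3} (−1)^j C(3,j)·(7−j)!.
Computing: 5040 − 2160 + 360 − 24 = 3216.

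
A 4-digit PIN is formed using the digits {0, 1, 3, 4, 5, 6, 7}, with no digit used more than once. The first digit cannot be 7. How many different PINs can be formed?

The first digit has 7−1 = 6 choices (anything except 7).
The remaining 3 digits are filled from the other 6 symbols without repetition: 6 × 5 × 4 = 120.
Total: 6 × 120 = 720.

720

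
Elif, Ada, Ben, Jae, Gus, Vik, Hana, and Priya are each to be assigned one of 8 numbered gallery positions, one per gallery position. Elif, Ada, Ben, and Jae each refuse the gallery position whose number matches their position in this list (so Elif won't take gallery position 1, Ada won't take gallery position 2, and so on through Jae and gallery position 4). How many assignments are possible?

24024

Let Aᵢ (for 1 ≤ i ≤ 4) be the placements that put person i in their forbidden gallery position. Any j of these fix j positions, leaving (8−j)! ways to fill the rest, and there are C(4,j) ways to pick which j.
By inclusion–exclusion, the number of valid placements is Σ_{j=0}^{4} (−1)^j C(4,j)·(8−j)!.
Computing: 40320 − 20160 + 4320 − 480 + 24 = 24024.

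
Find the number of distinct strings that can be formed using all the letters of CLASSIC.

CLASSIC has 7 letters with C appearing twice and S appearing twice.
Dividing 7! = 5040 by 2!·2! = 4 for the repeated letters gives 1260.

1260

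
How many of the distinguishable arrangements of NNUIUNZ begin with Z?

60

Fix Z in the first position and arrange the remaining 6 letters.
Those 6 letters have N appearing 3 times and U appearing twice, giving (6)!/(3!·2!) = 60.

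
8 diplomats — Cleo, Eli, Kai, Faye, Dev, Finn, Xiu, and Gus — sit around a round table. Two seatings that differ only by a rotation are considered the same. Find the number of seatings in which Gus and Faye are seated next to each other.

Glue Gus and Faye into a block (2 internal orders). Seating 7 units around a circle gives (6)! arrangements.
So 2 × (6)! = 2 × 720 = 1440.

1440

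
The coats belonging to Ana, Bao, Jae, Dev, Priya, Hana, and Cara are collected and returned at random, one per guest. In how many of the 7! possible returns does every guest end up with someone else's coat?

1854

Let Aᵢ be the assignments in which guest i gets their own coat. We want the size of the complement of A₁∪…∪A_7.
By inclusion–exclusion this is Σ_{j=0}^{7} (−1)^j C(7,j)·(7−j)!.
Computing: 5040 − 5040 + 2520 − 840 + 210 − 42 + 7 − 1 = 1854.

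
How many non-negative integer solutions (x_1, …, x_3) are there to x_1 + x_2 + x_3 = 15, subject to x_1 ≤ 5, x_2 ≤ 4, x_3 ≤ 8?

6

Ignoring the caps, the number of non-negative solutions to x_1+…+x_3 = 15 is C(17,2) = 136.
Subtract solutions that violate a single cap (substitute x_i' = x_i − (cap_i+1)): x_1 ≥ 6 gives C(11,2) = 55; x_2 ≥ 5 gives C(12,2) = 66; x_3 ≥ 9 gives C(8,2) = 28. Together 149.
Add back pairs where two caps are both exceeded: 15 + 1 + 3 = 19.
By inclusion–exclusion the count is 136 − 149 + 19 = 6.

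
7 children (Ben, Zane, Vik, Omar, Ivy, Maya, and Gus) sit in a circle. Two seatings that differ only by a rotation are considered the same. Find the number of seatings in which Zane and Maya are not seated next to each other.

All circular seatings of 7 people number (6)! = 720.
Seatings with Zane beside Maya: treat them as a block with 2 internal orders, giving 2 × (5)! = 240.
Subtracting, 720 − 240 = 480.

480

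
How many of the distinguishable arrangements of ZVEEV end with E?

Fix E in the last position and arrange the remaining 4 letters.
Those 4 letters have V appearing twice, giving (4)!/(2!) = 12.

12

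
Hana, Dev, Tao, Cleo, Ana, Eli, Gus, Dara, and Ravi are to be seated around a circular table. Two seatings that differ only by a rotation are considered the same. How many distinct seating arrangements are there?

Around a circle, 9 distinct people have 9!/9 = (8)! = 40320 rotationally distinct seatings.

40320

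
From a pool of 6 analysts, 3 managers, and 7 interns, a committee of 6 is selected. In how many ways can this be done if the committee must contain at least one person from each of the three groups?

Unrestricted: C(16,6) = 8008 ways to pick any 6 of the 16.
Selections missing a whole group: no analysts → C(10,6) = 210; no managers → C(13,6) = 1716; no interns → C(9,6) = 84.
Add back selections omitting two groups (i.e. drawn from a single group): C(6,6) + C(3,6) + C(7,6) = 8.
By inclusion–exclusion: 8008 − 2010 + 8 = 6006.

6006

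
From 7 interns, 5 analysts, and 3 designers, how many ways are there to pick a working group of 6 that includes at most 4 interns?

Split by how many interns are chosen (0 through 4).
Sum: C(7,0)·C(8,6) + C(7,1)·C(8,5) + C(7,2)·C(8,4) + C(7,3)·C(8,3) + C(7,4)·C(8,2) = 28 + 392 + 1470 + 1960 + 980 = 4830.

4830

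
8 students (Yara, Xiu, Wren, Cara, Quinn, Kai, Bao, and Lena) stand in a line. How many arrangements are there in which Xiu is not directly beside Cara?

There are 8! = 40320 arrangements in all. If Xiu and Cara are adjacent, merging them into one block gives 2·(7)! = 10080 arrangements.
So 40320 − 10080 = 30240 arrangements keep them apart.

30240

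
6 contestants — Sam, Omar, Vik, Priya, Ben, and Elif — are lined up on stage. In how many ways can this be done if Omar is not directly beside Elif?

480

There are 6! = 720 arrangements in all. If Omar and Elif are adjacent, merging them into one block gives 2·(5)! = 240 arrangements.
So 720 − 240 = 480 arrangements keep them apart.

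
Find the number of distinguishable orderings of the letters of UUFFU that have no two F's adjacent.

Total arrangements of UUFFU: 5!/(3!·2!) = 10.
If the two F's are adjacent, glue them into one block, leaving 4 items to arrange: (4)!/(3!) = 4 ways.
Subtracting, 10 − 4 = 6 arrangements keep the F's apart.

6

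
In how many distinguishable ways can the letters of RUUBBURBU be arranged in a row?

1260

The 9 letters of RUUBBURBU have repeats: B appearing 3 times, R appearing twice, and U appearing 4 times.
So there are 9! / (4!·3!·2!) = 1260 distinguishable arrangements.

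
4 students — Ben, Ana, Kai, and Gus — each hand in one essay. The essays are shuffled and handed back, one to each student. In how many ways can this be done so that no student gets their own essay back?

9

Let Aᵢ be the assignments in which student i gets their own essay. We want the size of the complement of A₁∪…∪A_4.
By inclusion–exclusion this is Σ_{j=0}^{4} (−1)^j C(4,j)·(4−j)!.
Computing: 24 − 24 + 12 − 4 + 1 = 9.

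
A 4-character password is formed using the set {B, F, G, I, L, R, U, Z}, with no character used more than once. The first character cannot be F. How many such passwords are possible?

1470

The first character has 8−1 = 7 choices (anything except F).
The remaining 3 characters are filled from the other 7 symbols without repetition: 7 × 6 × 5 = 210.
Total: 7 × 210 = 1470.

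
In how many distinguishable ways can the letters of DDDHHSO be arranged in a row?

420

DDDHHSO has 7 letters with D appearing 3 times and H appearing twice.
The number of distinct arrangements is 7!/(3!·2!) = 5040/12 = 420.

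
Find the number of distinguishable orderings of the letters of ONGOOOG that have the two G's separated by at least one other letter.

75

There are 7!/(4!·2!) = 105 arrangements of ONGOOOG in total.
If the two G's are adjacent, glue them into one block, leaving 6 items to arrange: (6)!/(4!) = 30 ways.
Subtracting, 105 − 30 = 75 arrangements keep the G's apart.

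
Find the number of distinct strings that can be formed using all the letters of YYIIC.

The 5 letters of YYIIC have repeats: I appearing twice and Y appearing twice.
Dividing 5! = 120 by 2!·2! = 4 for the repeated letters gives 30.

30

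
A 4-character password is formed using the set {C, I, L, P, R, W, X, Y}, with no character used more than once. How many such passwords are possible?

With no repetition, fill the 4 characters in order: 8 choices, then 7, down to 5.
8 × 7 × 6 × 5 = 1680.

1680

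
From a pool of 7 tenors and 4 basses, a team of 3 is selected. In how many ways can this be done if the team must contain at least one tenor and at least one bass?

126

With no constraint there are C(11,3) = 165 possible selections.
Subtract selections that omit an entire group: no tenors → C(4,3) = 4; no basses → C(7,3) = 35.
Both groups omitted at once is impossible, so 165 − 39 = 126.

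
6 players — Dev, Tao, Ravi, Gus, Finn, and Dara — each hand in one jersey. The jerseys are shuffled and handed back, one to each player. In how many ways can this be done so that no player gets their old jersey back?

265

Let Aᵢ be the assignments in which player i gets their old jersey. We want the size of the complement of A₁∪…∪A_6.
By inclusion–exclusion this is Σ_{j=0}^{6} (−1)^j C(6,j)·(6−j)!.
Computing: 720 − 720 + 360 − 120 + 30 − 6 + 1 = 265.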